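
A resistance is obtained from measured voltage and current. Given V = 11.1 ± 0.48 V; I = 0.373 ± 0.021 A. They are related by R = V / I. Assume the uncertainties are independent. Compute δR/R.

Each factor contributes (exponent × relative error)² to (δR/R)²:
  (1·δV/V)² = (1×0.0432)² = 0.00187;  (-1·δI/I)² = (-1×0.0563)² = 0.00317
δR/R = √(0.00504) = 0.0710

0.0710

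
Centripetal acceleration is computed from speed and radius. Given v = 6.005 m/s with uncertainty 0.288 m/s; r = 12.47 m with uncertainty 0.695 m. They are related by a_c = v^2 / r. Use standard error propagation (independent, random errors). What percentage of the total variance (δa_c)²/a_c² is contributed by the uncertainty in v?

74.8%

(δa_c/a_c)² = (2·δv/v)² + (-1·δr/r)²
  v term: (2×0.0480)² = 0.00920
  r term: (-1×0.0557)² = 0.00311
Total = 0.0123. Share from v = 0.00920/0.0123 = 0.748.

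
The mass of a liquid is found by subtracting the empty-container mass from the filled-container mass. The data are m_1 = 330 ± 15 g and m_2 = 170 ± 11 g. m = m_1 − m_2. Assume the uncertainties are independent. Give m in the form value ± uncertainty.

For a sum/difference, combine absolute errors in quadrature:
  (δm_1)² = 225;  (δm_2)² = 121
δm = √(346) = 18.6 g
m = 160 g.

160 ± 18.6 g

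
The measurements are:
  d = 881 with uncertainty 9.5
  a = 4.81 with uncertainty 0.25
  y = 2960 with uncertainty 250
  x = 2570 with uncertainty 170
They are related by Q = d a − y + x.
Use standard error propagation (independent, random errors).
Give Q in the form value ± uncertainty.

Let p = d·a = 4240. δp/p = √((1·δd/d)² + (1·δa/a)²) = √(0.000116 + 0.00270) = 0.0531, so δp = 225.
Q = p − y + x: δQ = √(δp² + δy² + δx²) = √(50600 + 62500 + 28900) = 377
Q = 3850.

3850 ± 377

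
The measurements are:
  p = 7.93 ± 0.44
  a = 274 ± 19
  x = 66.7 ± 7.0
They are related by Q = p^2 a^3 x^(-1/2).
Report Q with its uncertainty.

Q is a product of powers, so relative uncertainties combine in quadrature:
  (2·δp/p)² = (2×0.0555)² = 0.0123;  (3·δa/a)² = (3×0.0693)² = 0.0433;  (−½·δx/x)² = (-0.5×0.105)² = 0.00275
δQ/Q = √(0.0583) = 0.242
Q = 1.58e+08, so δQ = 0.242 × 1.58e+08 = 3.83e+07.

(1.58 ± 0.383) × 10^8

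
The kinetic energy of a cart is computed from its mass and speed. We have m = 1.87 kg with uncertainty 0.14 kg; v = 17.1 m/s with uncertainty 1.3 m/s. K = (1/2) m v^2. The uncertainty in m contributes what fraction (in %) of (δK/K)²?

19.5%

(δK/K)² = (1·δm/m)² + (2·δv/v)²
  m term: (1×0.0749)² = 0.00560
  v term: (2×0.0760)² = 0.0231
Total = 0.0287. Share from m = 0.00560/0.0287 = 0.195.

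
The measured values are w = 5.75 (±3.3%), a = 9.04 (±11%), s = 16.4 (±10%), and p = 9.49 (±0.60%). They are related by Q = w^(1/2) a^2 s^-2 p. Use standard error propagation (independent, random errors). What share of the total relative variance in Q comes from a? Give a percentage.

(δQ/Q)² = (½·δw/w)² + (2·δa/a)² + (-2·δs/s)² + (1·δp/p)²
  w term: (0.5×0.0330)² = 0.000272
  a term: (2×0.110)² = 0.0484
  s term: (-2×0.100)² = 0.0400
  p term: (1×0.00600)² = 3.6e-05
Total = 0.0887. Share from a = 0.0484/0.0887 = 0.546.

54.6%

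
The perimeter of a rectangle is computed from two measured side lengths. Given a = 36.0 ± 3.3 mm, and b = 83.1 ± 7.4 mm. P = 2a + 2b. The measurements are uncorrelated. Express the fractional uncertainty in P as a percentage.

For a sum/difference, combine absolute errors in quadrature:
  (2·δa)² = 43.6;  (2·δb)² = 219
δP = √(263) = 16.2 mm
P = 238 mm, so δP/P = 16.2/238 = 0.0680.

6.80%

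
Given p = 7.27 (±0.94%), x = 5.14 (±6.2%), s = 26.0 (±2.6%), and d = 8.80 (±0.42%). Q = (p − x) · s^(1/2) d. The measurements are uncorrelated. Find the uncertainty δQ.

Let u = p − x = 2.13. δu = √(δp² + δx²) = √(0.00467 + 0.102) = 0.326, so δu/u = 0.153.
Q is then a monomial in u, s, d:
δQ/Q = √((δu/u)² + (½·δs/s)² + (1·δd/d)²) = √(0.0234 + 0.000169 + 1.76e-05) = 0.154
Q = 95.6, so δQ = 0.154 × 95.6 = 14.7.

14.7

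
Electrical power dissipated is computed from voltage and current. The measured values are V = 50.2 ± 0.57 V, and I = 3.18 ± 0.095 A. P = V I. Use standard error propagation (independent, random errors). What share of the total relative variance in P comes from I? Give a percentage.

(δP/P)² = (1·δV/V)² + (1·δI/I)²
  V term: (1×0.0114)² = 0.000129
  I term: (1×0.0299)² = 0.000892
Total = 0.00102. Share from I = 0.000892/0.00102 = 0.874.

87.4%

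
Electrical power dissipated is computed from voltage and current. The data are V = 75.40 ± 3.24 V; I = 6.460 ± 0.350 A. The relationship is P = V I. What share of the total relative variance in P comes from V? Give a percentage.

38.6%

(δP/P)² = (1·δV/V)² + (1·δI/I)²
  V term: (1×0.0430)² = 0.00185
  I term: (1×0.0542)² = 0.00294
Total = 0.00478. Share from V = 0.00185/0.00478 = 0.386.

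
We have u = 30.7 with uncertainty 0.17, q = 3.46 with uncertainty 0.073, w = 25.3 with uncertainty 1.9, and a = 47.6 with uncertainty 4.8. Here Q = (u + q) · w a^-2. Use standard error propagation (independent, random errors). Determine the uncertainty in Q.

0.0821

Let h = u + q = 34.2. δh = √(δu² + δq²) = √(0.0289 + 0.00533) = 0.185, so δh/h = 0.00542.
Q is then a monomial in h, w, a:
δQ/Q = √((δh/h)² + (1·δw/w)² + (-2·δa/a)²) = √(2.93e-05 + 0.00564 + 0.0407) = 0.215
Q = 0.381, so δQ = 0.215 × 0.381 = 0.0821.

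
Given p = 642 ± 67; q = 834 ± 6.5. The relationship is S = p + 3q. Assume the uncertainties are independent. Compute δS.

69.8

Sums and differences: (δS)² = Σ (cᵢ δxᵢ)².
  (δp)² = 4490;  (3·δq)² = 380
δS = √(4870) = 69.8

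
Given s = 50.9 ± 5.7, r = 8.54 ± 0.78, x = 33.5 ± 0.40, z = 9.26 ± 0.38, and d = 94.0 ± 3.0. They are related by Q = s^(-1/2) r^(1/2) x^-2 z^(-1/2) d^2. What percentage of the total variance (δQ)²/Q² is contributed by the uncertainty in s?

30.5%

(δQ/Q)² = (−½·δs/s)² + (½·δr/r)² + (-2·δx/x)² + (−½·δz/z)² + (2·δd/d)²
  s term: (-0.5×0.112)² = 0.00314
  r term: (0.5×0.0913)² = 0.00209
  x term: (-2×0.0119)² = 0.000570
  z term: (-0.5×0.0410)² = 0.000421
  d term: (2×0.0319)² = 0.00407
Total = 0.0103. Share from s = 0.00314/0.0103 = 0.305.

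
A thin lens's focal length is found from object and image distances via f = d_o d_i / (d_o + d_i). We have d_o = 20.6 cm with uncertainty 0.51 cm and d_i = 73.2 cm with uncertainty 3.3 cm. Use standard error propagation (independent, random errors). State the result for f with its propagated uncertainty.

∂f/∂d_o = (d_i/(d_o+d_i))² = 0.609;  ∂f/∂d_i = (d_o/(d_o+d_i))² = 0.0482
δf = √((∂f/∂d_o · δd_o)² + (∂f/∂d_i · δd_i)²) = √(0.0965 + 0.0253) = 0.349 cm
f = 16.1 cm.

16.1 ± 0.349 cm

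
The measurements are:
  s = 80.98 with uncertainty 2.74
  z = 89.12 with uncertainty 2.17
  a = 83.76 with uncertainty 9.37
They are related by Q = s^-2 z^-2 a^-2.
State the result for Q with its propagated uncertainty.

Since Q is a product/quotient, work with relative uncertainties:
  (-2·δs/s)² = (-2×0.0338)² = 0.00458;  (-2·δz/z)² = (-2×0.0243)² = 0.00237;  (-2·δa/a)² = (-2×0.112)² = 0.0501
δQ/Q = √(0.0570) = 0.239
Q = 2.737e-12, so δQ = 0.239 × 2.737e-12 = 6.53e-13.

(2.737 ± 0.653) × 10^-12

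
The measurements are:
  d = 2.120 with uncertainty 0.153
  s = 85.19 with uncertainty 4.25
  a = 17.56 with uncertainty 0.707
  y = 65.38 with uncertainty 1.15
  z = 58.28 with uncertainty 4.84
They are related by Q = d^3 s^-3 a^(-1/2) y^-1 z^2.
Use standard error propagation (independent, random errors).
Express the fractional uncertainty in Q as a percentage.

31.2%

Q is a product of powers, so relative uncertainties combine in quadrature:
  (3·δd/d)² = (3×0.0722)² = 0.0469;  (-3·δs/s)² = (-3×0.0499)² = 0.0224;  (−½·δa/a)² = (-0.5×0.0403)² = 0.000405;  (-1·δy/y)² = (-1×0.0176)² = 0.000309;  (2·δz/z)² = (2×0.0830)² = 0.0276
δQ/Q = √(0.0976) = 0.312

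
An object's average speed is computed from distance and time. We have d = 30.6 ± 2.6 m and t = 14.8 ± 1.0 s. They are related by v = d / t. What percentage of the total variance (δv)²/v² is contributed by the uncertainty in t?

(δv/v)² = (1·δd/d)² + (-1·δt/t)²
  d term: (1×0.0850)² = 0.00722
  t term: (-1×0.0676)² = 0.00457
Total = 0.0118. Share from t = 0.00457/0.0118 = 0.387.

38.7%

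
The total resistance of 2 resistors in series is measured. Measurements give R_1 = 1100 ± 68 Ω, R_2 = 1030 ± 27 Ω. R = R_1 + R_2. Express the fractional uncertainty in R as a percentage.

3.43%

Sums and differences: (δR)² = Σ (cᵢ δxᵢ)².
  (δR_1)² = 4620;  (δR_2)² = 729
δR = √(5350) = 73.2 Ω
R = 2130 Ω, so δR/R = 73.2/2130 = 0.0343.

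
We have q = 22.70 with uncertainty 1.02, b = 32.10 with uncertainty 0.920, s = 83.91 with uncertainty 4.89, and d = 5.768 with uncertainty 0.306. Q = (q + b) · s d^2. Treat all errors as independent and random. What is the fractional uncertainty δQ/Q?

0.124

Let u = q + b = 54.80. δu = √(δq² + δb²) = √(1.04 + 0.846) = 1.37, so δu/u = 0.0251.
Q is then a monomial in u, s, d:
δQ/Q = √((δu/u)² + (1·δs/s)² + (2·δd/d)²) = √(0.000628 + 0.00340 + 0.0113) = 0.124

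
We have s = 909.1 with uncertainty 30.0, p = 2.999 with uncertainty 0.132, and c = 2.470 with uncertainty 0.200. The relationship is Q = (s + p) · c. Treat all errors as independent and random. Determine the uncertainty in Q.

197

Let u = s + p = 912.1. δu = √(δs² + δp²) = √(900 + 0.0174) = 30.0, so δu/u = 0.0329.
Q is then a monomial in u, c:
δQ/Q = √((δu/u)² + (1·δc/c)²) = √(0.00108 + 0.00656) = 0.0874
Q = 2253, so δQ = 0.0874 × 2253 = 197.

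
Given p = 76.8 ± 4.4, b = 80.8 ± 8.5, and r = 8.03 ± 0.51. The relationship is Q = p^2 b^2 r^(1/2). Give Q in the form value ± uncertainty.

For a monomial Q ∝ p^2, b^2, r^(1/2), fractional errors add in quadrature:
  (2·δp/p)² = (2×0.0573)² = 0.0131;  (2·δb/b)² = (2×0.105)² = 0.0443;  (½·δr/r)² = (0.5×0.0635)² = 0.00101
δQ/Q = √(0.0584) = 0.242
Q = 1.09e+08, so δQ = 0.242 × 1.09e+08 = 2.64e+07.

(1.09 ± 0.264) × 10^8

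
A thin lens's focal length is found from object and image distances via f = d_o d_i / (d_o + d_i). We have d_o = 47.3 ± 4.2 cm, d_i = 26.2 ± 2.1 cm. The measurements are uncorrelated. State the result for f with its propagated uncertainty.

∂f/∂d_o = (d_i/(d_o+d_i))² = 0.127;  ∂f/∂d_i = (d_o/(d_o+d_i))² = 0.414
δf = √((∂f/∂d_o · δd_o)² + (∂f/∂d_i · δd_i)²) = √(0.285 + 0.756) = 1.02 cm
f = 16.9 cm.

16.9 ± 1.02 cm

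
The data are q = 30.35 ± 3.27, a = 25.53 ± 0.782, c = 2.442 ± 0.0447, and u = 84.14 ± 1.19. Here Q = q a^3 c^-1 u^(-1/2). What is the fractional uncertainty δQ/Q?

For a monomial Q ∝ q, a^3, c^-1, u^(-1/2), fractional errors add in quadrature:
  (1·δq/q)² = (1×0.108)² = 0.0116;  (3·δa/a)² = (3×0.0306)² = 0.00844;  (-1·δc/c)² = (-1×0.0183)² = 0.000335;  (−½·δu/u)² = (-0.5×0.0141)² = 5e-05
δQ/Q = √(0.0204) = 0.143

0.143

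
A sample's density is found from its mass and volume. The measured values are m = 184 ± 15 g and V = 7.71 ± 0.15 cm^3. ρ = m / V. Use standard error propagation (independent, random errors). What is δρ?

2.00 g/cm^3

Relative error in a monomial: (δρ/ρ)² = Σ (nᵢ · δxᵢ/xᵢ)².
  (1·δm/m)² = (1×0.0815)² = 0.00665;  (-1·δV/V)² = (-1×0.0195)² = 0.000379
δρ/ρ = √(0.00702) = 0.0838
ρ = 23.9 g/cm^3, so δρ = 0.0838 × 23.9 = 2.00 g/cm^3.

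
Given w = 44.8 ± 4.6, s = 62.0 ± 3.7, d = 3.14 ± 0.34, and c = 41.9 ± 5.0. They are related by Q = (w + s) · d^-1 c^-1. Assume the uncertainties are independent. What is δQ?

0.138

Let u = w + s = 107. δu = √(δw² + δs²) = √(21.2 + 13.7) = 5.90, so δu/u = 0.0553.
Q is then a monomial in u, d, c:
δQ/Q = √((δu/u)² + (-1·δd/d)² + (-1·δc/c)²) = √(0.00306 + 0.0117 + 0.0142) = 0.170
Q = 0.812, so δQ = 0.170 × 0.812 = 0.138.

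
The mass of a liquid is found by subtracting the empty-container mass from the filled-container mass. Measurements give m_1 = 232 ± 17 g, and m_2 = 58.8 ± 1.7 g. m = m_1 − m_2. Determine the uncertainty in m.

Absolute uncertainties add in quadrature for a linear combination:
  (δm_1)² = 289;  (δm_2)² = 2.89
δm = √(292) = 17.1 g

17.1 g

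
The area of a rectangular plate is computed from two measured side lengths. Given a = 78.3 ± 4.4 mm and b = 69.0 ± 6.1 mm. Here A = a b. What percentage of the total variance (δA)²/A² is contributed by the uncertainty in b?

(δA/A)² = (1·δa/a)² + (1·δb/b)²
  a term: (1×0.0562)² = 0.00316
  b term: (1×0.0884)² = 0.00782
Total = 0.0110. Share from b = 0.00782/0.0110 = 0.712.

71.2%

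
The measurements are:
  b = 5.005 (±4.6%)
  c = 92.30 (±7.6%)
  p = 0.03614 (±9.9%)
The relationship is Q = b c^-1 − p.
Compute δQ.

0.00600

Let w = b·c^-1 = 0.05423. δw/w = √((1·δb/b)² + (-1·δc/c)²) = √(0.00212 + 0.00578) = 0.0888, so δw = 0.00482.
Q = w − p: δQ = √(δw² + δp²) = √(2.32e-05 + 1.28e-05) = 0.00600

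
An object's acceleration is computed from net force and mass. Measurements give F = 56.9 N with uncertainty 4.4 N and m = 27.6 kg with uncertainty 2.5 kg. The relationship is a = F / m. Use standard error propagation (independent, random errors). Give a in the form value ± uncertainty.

Relative error in a monomial: (δa/a)² = Σ (nᵢ · δxᵢ/xᵢ)².
  (1·δF/F)² = (1×0.0773)² = 0.00598;  (-1·δm/m)² = (-1×0.0906)² = 0.00820
δa/a = √(0.0142) = 0.119
a = 2.06 m/s^2, so δa = 0.119 × 2.06 = 0.246 m/s^2.

2.06 ± 0.246 m/s^2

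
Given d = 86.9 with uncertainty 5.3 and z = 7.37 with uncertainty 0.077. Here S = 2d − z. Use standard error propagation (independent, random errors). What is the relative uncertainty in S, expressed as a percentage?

6.37%

S is a linear combination, so absolute uncertainties add in quadrature:
  (2·δd)² = 112;  (δz)² = 0.00593
δS = √(112) = 10.6
S = 166, so δS/S = 10.6/166 = 0.0637.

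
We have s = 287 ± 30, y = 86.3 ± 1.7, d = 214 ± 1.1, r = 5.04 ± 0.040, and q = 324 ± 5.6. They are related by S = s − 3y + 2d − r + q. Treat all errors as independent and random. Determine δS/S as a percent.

4.00%

Sums and differences: (δS)² = Σ (cᵢ δxᵢ)².
  (δs)² = 900;  (3·δy)² = 26.0;  (2·δd)² = 4.84;  (δr)² = 0.00160;  (δq)² = 31.4
δS = √(962) = 31.0
S = 775, so δS/S = 31.0/775 = 0.0400.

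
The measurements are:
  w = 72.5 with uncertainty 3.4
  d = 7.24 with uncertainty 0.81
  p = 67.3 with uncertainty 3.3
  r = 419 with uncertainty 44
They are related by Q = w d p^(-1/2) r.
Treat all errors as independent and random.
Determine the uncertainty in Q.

Q is a product of powers, so relative uncertainties combine in quadrature:
  (1·δw/w)² = (1×0.0469)² = 0.00220;  (1·δd/d)² = (1×0.112)² = 0.0125;  (−½·δp/p)² = (-0.5×0.0490)² = 0.000601;  (1·δr/r)² = (1×0.105)² = 0.0110
δQ/Q = √(0.0263) = 0.162
Q = 26800, so δQ = 0.162 × 26800 = 4350.

4350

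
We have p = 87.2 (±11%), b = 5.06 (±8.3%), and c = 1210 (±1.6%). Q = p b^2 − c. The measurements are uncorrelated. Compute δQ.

Let w = p·b^2 = 2230. δw/w = √((1·δp/p)² + (2·δb/b)²) = √(0.0121 + 0.0276) = 0.199, so δw = 445.
Q = w − c: δQ = √(δw² + δc²) = √(1.98e+05 + 375) = 445

445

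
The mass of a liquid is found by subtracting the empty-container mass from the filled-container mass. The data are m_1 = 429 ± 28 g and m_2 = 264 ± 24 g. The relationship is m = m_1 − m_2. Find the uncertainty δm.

36.9 g

Absolute uncertainties add in quadrature for a linear combination:
  (δm_1)² = 784;  (δm_2)² = 576
δm = √(1360) = 36.9 g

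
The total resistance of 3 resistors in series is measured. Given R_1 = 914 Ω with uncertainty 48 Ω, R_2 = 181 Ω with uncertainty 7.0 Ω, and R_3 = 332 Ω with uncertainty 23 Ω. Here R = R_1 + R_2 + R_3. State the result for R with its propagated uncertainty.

Each term contributes (cᵢ δxᵢ)² to (δR)²:
  (δR_1)² = 2300;  (δR_2)² = 49.0;  (δR_3)² = 529
δR = √(2880) = 53.7 Ω
R = 1430 Ω.

1430 ± 53.7 Ω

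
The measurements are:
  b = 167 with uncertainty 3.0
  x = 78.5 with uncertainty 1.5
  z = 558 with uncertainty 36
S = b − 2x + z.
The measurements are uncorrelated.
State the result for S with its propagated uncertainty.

568 ± 36.2

Sums and differences: (δS)² = Σ (cᵢ δxᵢ)².
  (δb)² = 9.00;  (2·δx)² = 9.00;  (δz)² = 1300
δS = √(1310) = 36.2
S = 568.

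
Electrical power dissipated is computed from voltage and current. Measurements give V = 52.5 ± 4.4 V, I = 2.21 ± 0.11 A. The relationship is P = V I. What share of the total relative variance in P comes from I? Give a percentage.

(δP/P)² = (1·δV/V)² + (1·δI/I)²
  V term: (1×0.0838)² = 0.00702
  I term: (1×0.0498)² = 0.00248
Total = 0.00950. Share from I = 0.00248/0.00950 = 0.261.

26.1%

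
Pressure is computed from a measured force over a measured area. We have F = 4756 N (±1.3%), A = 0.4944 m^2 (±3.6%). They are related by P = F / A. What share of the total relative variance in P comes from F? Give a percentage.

(δP/P)² = (1·δF/F)² + (-1·δA/A)²
  F term: (1×0.0130)² = 0.000169
  A term: (-1×0.0360)² = 0.00130
Total = 0.00147. Share from F = 0.000169/0.00147 = 0.115.

11.5%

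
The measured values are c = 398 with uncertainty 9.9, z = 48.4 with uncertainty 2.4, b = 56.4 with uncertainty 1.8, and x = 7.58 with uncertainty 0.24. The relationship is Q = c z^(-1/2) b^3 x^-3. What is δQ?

Q is a product of powers, so relative uncertainties combine in quadrature:
  (1·δc/c)² = (1×0.0249)² = 0.000619;  (−½·δz/z)² = (-0.5×0.0496)² = 0.000615;  (3·δb/b)² = (3×0.0319)² = 0.00917;  (-3·δx/x)² = (-3×0.0317)² = 0.00902
δQ/Q = √(0.0194) = 0.139
Q = 23600, so δQ = 0.139 × 23600 = 3280.

3280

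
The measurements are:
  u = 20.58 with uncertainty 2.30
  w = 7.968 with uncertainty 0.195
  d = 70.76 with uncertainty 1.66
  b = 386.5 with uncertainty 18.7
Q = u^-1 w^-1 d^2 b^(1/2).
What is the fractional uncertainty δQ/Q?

Products/powers → add relative errors in quadrature, weighted by exponent:
  (-1·δu/u)² = (-1×0.112)² = 0.0125;  (-1·δw/w)² = (-1×0.0245)² = 0.000599;  (2·δd/d)² = (2×0.0235)² = 0.00220;  (½·δb/b)² = (0.5×0.0484)² = 0.000585
δQ/Q = √(0.0159) = 0.126

0.126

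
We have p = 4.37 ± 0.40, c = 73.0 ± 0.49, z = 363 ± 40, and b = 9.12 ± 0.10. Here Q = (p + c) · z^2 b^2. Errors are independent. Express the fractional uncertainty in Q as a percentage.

22.2%

Let u = p + c = 77.4. δu = √(δp² + δc²) = √(0.160 + 0.240) = 0.633, so δu/u = 0.00818.
Q is then a monomial in u, z, b:
δQ/Q = √((δu/u)² + (2·δz/z)² + (2·δb/b)²) = √(6.68e-05 + 0.0486 + 0.000481) = 0.222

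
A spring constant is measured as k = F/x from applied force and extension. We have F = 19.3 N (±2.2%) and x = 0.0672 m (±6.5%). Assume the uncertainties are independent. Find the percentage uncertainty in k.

Since k is a product/quotient, work with relative uncertainties:
  (1·δF/F)² = (1×0.0220)² = 0.000484;  (-1·δx/x)² = (-1×0.0650)² = 0.00423
δk/k = √(0.00471) = 0.0686

6.86%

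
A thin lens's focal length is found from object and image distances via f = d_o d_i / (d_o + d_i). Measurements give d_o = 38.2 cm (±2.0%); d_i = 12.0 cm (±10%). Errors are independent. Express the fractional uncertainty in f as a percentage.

∂f/∂d_o = (d_i/(d_o+d_i))² = 0.0571;  ∂f/∂d_i = (d_o/(d_o+d_i))² = 0.579
δf = √((∂f/∂d_o · δd_o)² + (∂f/∂d_i · δd_i)²) = √(0.00191 + 0.483) = 0.696 cm
f = 9.13 cm, so δf/f = 0.696/9.13 = 0.0762.

7.62%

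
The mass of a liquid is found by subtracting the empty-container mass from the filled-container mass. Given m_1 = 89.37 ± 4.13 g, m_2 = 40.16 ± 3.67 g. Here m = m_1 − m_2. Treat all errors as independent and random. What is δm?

Each term contributes (cᵢ δxᵢ)² to (δm)²:
  (δm_1)² = 17.1;  (δm_2)² = 13.5
δm = √(30.5) = 5.53 g

5.53 g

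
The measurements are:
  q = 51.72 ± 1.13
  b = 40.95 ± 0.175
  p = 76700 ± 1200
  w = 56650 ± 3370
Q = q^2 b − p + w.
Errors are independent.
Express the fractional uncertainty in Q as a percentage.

Let h = q^2·b = 109500. δh/h = √((2·δq/q)² + (1·δb/b)²) = √(0.00191 + 1.83e-05) = 0.0439, so δh = 4810.
Q = h − p + w: δQ = √(δh² + δp² + δw²) = √(2.31e+07 + 1.44e+06 + 1.14e+07) = 5990
Q = 89490, so δQ/Q = 5990/89490 = 0.0670.

6.70%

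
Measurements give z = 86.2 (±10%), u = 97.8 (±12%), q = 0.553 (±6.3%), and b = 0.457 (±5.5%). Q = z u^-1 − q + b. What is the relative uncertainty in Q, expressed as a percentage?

18.4%

Let p = z·u^-1 = 0.881. δp/p = √((1·δz/z)² + (-1·δu/u)²) = √(0.0100 + 0.0144) = 0.156, so δp = 0.138.
Q = p − q + b: δQ = √(δp² + δq² + δb²) = √(0.0190 + 0.00121 + 0.000632) = 0.144
Q = 0.785, so δQ/Q = 0.144/0.785 = 0.184.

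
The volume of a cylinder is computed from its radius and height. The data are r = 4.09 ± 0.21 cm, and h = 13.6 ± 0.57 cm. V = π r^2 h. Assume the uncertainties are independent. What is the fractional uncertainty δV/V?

Relative error in a monomial: (δV/V)² = Σ (nᵢ · δxᵢ/xᵢ)².
  (2·δr/r)² = (2×0.0513)² = 0.0105;  (1·δh/h)² = (1×0.0419)² = 0.00176
δV/V = √(0.0123) = 0.111

0.111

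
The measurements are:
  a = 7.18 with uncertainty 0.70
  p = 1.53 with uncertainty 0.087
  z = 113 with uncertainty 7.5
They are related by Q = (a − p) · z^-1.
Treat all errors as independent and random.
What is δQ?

Let u = a − p = 5.65. δu = √(δa² + δp²) = √(0.490 + 0.00757) = 0.705, so δu/u = 0.125.
Q is then a monomial in u, z:
δQ/Q = √((δu/u)² + (-1·δz/z)²) = √(0.0156 + 0.00441) = 0.141
Q = 0.0500, so δQ = 0.141 × 0.0500 = 0.00707.

0.00707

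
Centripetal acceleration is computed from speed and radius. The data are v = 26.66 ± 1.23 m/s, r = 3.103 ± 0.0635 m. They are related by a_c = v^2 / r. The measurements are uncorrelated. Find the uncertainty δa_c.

21.6 m/s^2

Each factor contributes (exponent × relative error)² to (δa_c/a_c)²:
  (2·δv/v)² = (2×0.0461)² = 0.00851;  (-1·δr/r)² = (-1×0.0205)² = 0.000419
δa_c/a_c = √(0.00893) = 0.0945
a_c = 229.1 m/s^2, so δa_c = 0.0945 × 229.1 = 21.6 m/s^2.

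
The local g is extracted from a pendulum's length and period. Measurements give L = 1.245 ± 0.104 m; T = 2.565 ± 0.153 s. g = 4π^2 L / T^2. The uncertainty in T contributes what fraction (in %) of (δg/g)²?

(δg/g)² = (1·δL/L)² + (-2·δT/T)²
  L term: (1×0.0835)² = 0.00698
  T term: (-2×0.0596)² = 0.0142
Total = 0.0212. Share from T = 0.0142/0.0212 = 0.671.

67.1%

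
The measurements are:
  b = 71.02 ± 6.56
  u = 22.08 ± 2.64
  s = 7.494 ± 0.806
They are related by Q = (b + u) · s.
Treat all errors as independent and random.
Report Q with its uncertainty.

Let w = b + u = 93.10. δw = √(δb² + δu²) = √(43.0 + 6.97) = 7.07, so δw/w = 0.0760.
Q is then a monomial in w, s:
δQ/Q = √((δw/w)² + (1·δs/s)²) = √(0.00577 + 0.0116) = 0.132
Q = 697.7, so δQ = 0.132 × 697.7 = 91.9.

697.7 ± 91.9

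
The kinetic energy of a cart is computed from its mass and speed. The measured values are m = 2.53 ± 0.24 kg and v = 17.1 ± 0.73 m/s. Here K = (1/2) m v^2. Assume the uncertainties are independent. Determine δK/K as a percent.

12.8%

Each factor contributes (exponent × relative error)² to (δK/K)²:
  (1·δm/m)² = (1×0.0949)² = 0.00900;  (2·δv/v)² = (2×0.0427)² = 0.00729
δK/K = √(0.0163) = 0.128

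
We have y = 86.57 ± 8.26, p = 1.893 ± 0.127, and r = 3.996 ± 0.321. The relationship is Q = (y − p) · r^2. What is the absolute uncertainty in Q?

254

Let u = y − p = 84.68. δu = √(δy² + δp²) = √(68.2 + 0.0161) = 8.26, so δu/u = 0.0976.
Q is then a monomial in u, r:
δQ/Q = √((δu/u)² + (2·δr/r)²) = √(0.00952 + 0.0258) = 0.188
Q = 1352, so δQ = 0.188 × 1352 = 254.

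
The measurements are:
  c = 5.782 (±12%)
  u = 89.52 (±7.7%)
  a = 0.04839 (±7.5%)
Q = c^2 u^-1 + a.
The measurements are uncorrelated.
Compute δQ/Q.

Let p = c^2·u^-1 = 0.3735. δp/p = √((2·δc/c)² + (-1·δu/u)²) = √(0.0576 + 0.00593) = 0.252, so δp = 0.0941.
Q = p + a: δQ = √(δp² + δa²) = √(0.00886 + 1.32e-05) = 0.0942
Q = 0.4218, so δQ/Q = 0.0942/0.4218 = 0.223.

0.223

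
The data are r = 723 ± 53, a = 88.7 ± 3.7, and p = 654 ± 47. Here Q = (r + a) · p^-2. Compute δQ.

0.000300

Let u = r + a = 812. δu = √(δr² + δa²) = √(2810 + 13.7) = 53.1, so δu/u = 0.0655.
Q is then a monomial in u, p:
δQ/Q = √((δu/u)² + (-2·δp/p)²) = √(0.00428 + 0.0207) = 0.158
Q = 0.00190, so δQ = 0.158 × 0.00190 = 0.000300.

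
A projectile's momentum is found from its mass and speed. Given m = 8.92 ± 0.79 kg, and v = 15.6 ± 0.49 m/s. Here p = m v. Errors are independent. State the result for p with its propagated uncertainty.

139 ± 13.1 kg·m/s

Each factor contributes (exponent × relative error)² to (δp/p)²:
  (1·δm/m)² = (1×0.0886)² = 0.00784;  (1·δv/v)² = (1×0.0314)² = 0.000987
δp/p = √(0.00883) = 0.0940
p = 139 kg·m/s, so δp = 0.0940 × 139 = 13.1 kg·m/s.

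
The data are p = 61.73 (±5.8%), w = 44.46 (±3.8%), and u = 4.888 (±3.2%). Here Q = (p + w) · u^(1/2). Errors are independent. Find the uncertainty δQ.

Let h = p + w = 106.2. δh = √(δp² + δw²) = √(12.8 + 2.85) = 3.96, so δh/h = 0.0373.
Q is then a monomial in h, u:
δQ/Q = √((δh/h)² + (½·δu/u)²) = √(0.00139 + 0.000256) = 0.0406
Q = 234.8, so δQ = 0.0406 × 234.8 = 9.52.

9.52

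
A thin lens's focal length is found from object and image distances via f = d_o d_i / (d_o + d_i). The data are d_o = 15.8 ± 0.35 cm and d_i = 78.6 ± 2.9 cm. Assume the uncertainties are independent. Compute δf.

∂f/∂d_o = (d_i/(d_o+d_i))² = 0.693;  ∂f/∂d_i = (d_o/(d_o+d_i))² = 0.0280
δf = √((∂f/∂d_o · δd_o)² + (∂f/∂d_i · δd_i)²) = √(0.0589 + 0.00660) = 0.256 cm

0.256 cm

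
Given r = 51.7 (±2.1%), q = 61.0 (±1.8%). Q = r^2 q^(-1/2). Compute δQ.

Relative error in a monomial: (δQ/Q)² = Σ (nᵢ · δxᵢ/xᵢ)².
  (2·δr/r)² = (2×0.0210)² = 0.00176;  (−½·δq/q)² = (-0.5×0.0180)² = 8.1e-05
δQ/Q = √(0.00185) = 0.0430
Q = 342, so δQ = 0.0430 × 342 = 14.7.

14.7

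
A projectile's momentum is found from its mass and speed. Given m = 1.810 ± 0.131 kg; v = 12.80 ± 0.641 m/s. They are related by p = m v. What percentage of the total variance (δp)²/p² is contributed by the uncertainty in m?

(δp/p)² = (1·δm/m)² + (1·δv/v)²
  m term: (1×0.0724)² = 0.00524
  v term: (1×0.0501)² = 0.00251
Total = 0.00775. Share from m = 0.00524/0.00775 = 0.676.

67.6%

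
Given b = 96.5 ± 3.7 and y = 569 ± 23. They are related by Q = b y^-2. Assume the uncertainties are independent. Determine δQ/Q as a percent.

8.95%

For a monomial Q ∝ b, y^-2, fractional errors add in quadrature:
  (1·δb/b)² = (1×0.0383)² = 0.00147;  (-2·δy/y)² = (-2×0.0404)² = 0.00654
δQ/Q = √(0.00801) = 0.0895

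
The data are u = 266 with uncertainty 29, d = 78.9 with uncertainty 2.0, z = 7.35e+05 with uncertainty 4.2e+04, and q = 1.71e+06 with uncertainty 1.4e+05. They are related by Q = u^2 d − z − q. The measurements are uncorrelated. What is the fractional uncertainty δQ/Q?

0.393

Let p = u^2·d = 5.58e+06. δp/p = √((2·δu/u)² + (1·δd/d)²) = √(0.0475 + 0.000643) = 0.220, so δp = 1.23e+06.
Q = p − z − q: δQ = √(δp² + δz² + δq²) = √(1.5e+12 + 1.76e+09 + 1.96e+10) = 1.23e+06
Q = 3.14e+06, so δQ/Q = 1.23e+06/3.14e+06 = 0.393.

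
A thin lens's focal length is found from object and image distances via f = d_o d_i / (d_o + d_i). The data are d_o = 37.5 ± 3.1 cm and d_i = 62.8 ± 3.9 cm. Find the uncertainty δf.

∂f/∂d_o = (d_i/(d_o+d_i))² = 0.392;  ∂f/∂d_i = (d_o/(d_o+d_i))² = 0.140
δf = √((∂f/∂d_o · δd_o)² + (∂f/∂d_i · δd_i)²) = √(1.48 + 0.297) = 1.33 cm

1.33 cm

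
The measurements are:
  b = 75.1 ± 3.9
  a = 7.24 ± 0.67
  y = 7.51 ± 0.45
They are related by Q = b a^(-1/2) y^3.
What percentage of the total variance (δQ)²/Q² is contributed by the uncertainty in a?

5.76%

(δQ/Q)² = (1·δb/b)² + (−½·δa/a)² + (3·δy/y)²
  b term: (1×0.0519)² = 0.00270
  a term: (-0.5×0.0925)² = 0.00214
  y term: (3×0.0599)² = 0.0323
Total = 0.0372. Share from a = 0.00214/0.0372 = 0.0576.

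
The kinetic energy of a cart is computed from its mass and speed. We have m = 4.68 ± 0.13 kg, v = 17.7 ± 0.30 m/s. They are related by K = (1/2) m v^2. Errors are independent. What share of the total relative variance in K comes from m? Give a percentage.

40.2%

(δK/K)² = (1·δm/m)² + (2·δv/v)²
  m term: (1×0.0278)² = 0.000772
  v term: (2×0.0169)² = 0.00115
Total = 0.00192. Share from m = 0.000772/0.00192 = 0.402.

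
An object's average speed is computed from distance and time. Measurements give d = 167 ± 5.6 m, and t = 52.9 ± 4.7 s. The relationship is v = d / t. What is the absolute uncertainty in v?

0.300 m/s

For a monomial v ∝ d, t^-1, fractional errors add in quadrature:
  (1·δd/d)² = (1×0.0335)² = 0.00112;  (-1·δt/t)² = (-1×0.0888)² = 0.00789
δv/v = √(0.00902) = 0.0950
v = 3.16 m/s, so δv = 0.0950 × 3.16 = 0.300 m/s.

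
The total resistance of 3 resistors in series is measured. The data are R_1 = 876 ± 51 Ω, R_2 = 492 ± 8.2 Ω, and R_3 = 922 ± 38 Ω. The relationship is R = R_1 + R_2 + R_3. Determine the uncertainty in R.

Sums and differences: (δR)² = Σ (cᵢ δxᵢ)².
  (δR_1)² = 2600;  (δR_2)² = 67.2;  (δR_3)² = 1440
δR = √(4110) = 64.1 Ω

64.1 Ω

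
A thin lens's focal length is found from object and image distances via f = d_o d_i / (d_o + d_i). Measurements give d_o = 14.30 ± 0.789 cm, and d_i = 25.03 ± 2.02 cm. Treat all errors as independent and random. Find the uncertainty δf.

∂f/∂d_o = (d_i/(d_o+d_i))² = 0.405;  ∂f/∂d_i = (d_o/(d_o+d_i))² = 0.132
δf = √((∂f/∂d_o · δd_o)² + (∂f/∂d_i · δd_i)²) = √(0.102 + 0.0713) = 0.416 cm

0.416 cm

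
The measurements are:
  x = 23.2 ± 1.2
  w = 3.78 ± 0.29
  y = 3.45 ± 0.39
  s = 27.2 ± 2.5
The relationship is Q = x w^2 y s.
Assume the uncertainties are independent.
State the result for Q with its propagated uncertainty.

Products/powers → add relative errors in quadrature, weighted by exponent:
  (1·δx/x)² = (1×0.0517)² = 0.00268;  (2·δw/w)² = (2×0.0767)² = 0.0235;  (1·δy/y)² = (1×0.113)² = 0.0128;  (1·δs/s)² = (1×0.0919)² = 0.00845
δQ/Q = √(0.0474) = 0.218
Q = 31100, so δQ = 0.218 × 31100 = 6780.

31100 ± 6780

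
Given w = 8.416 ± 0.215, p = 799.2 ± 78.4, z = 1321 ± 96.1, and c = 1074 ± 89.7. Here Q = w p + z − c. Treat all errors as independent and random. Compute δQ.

694

Let h = w·p = 6726. δh/h = √((1·δw/w)² + (1·δp/p)²) = √(0.000653 + 0.00962) = 0.101, so δh = 682.
Q = h + z − c: δQ = √(δh² + δz² + δc²) = √(4.65e+05 + 9240 + 8050) = 694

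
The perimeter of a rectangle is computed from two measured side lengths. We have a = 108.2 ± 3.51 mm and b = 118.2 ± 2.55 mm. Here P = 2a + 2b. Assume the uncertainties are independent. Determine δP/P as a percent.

1.92%

Absolute uncertainties add in quadrature for a linear combination:
  (2·δa)² = 49.3;  (2·δb)² = 26.0
δP = √(75.3) = 8.68 mm
P = 452.8 mm, so δP/P = 8.68/452.8 = 0.0192.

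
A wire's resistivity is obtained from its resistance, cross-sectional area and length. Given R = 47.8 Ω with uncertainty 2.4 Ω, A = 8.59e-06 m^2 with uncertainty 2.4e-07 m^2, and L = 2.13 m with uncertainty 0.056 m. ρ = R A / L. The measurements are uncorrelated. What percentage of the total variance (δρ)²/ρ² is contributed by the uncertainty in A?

19.6%

(δρ/ρ)² = (1·δR/R)² + (1·δA/A)² + (-1·δL/L)²
  R term: (1×0.0502)² = 0.00252
  A term: (1×0.0279)² = 0.000781
  L term: (-1×0.0263)² = 0.000691
Total = 0.00399. Share from A = 0.000781/0.00399 = 0.196.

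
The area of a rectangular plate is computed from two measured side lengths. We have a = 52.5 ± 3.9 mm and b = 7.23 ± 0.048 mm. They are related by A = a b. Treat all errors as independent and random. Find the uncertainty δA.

28.3 mm^2

Relative error in a monomial: (δA/A)² = Σ (nᵢ · δxᵢ/xᵢ)².
  (1·δa/a)² = (1×0.0743)² = 0.00552;  (1·δb/b)² = (1×0.00664)² = 4.41e-05
δA/A = √(0.00556) = 0.0746
A = 380 mm^2, so δA = 0.0746 × 380 = 28.3 mm^2.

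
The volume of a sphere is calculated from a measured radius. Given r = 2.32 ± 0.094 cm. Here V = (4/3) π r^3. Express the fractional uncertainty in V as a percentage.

12.2%

V ∝ r^3, so δV/V = |3| · δr/r = 3 × 0.0405 = 0.122.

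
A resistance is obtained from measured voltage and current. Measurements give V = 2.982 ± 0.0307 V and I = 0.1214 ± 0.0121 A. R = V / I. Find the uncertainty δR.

2.46 Ω

Products/powers → add relative errors in quadrature, weighted by exponent:
  (1·δV/V)² = (1×0.0103)² = 0.000106;  (-1·δI/I)² = (-1×0.0997)² = 0.00993
δR/R = √(0.0100) = 0.100
R = 24.56 Ω, so δR = 0.100 × 24.56 = 2.46 Ω.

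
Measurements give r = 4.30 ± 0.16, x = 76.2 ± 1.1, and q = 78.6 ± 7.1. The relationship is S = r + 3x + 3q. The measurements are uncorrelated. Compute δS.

Sums and differences: (δS)² = Σ (cᵢ δxᵢ)².
  (δr)² = 0.0256;  (3·δx)² = 10.9;  (3·δq)² = 454
δS = √(465) = 21.6

21.6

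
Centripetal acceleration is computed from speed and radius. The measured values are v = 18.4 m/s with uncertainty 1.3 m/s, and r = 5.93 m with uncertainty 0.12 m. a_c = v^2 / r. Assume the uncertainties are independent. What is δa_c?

a_c is a product of powers, so relative uncertainties combine in quadrature:
  (2·δv/v)² = (2×0.0707)² = 0.0200;  (-1·δr/r)² = (-1×0.0202)² = 0.000409
δa_c/a_c = √(0.0204) = 0.143
a_c = 57.1 m/s^2, so δa_c = 0.143 × 57.1 = 8.15 m/s^2.

8.15 m/s^2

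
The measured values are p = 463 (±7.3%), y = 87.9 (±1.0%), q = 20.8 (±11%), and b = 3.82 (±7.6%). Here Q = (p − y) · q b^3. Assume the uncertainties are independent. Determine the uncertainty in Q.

1.17e+05

Let u = p − y = 375. δu = √(δp² + δy²) = √(1140 + 0.773) = 33.8, so δu/u = 0.0901.
Q is then a monomial in u, q, b:
δQ/Q = √((δu/u)² + (1·δq/q)² + (3·δb/b)²) = √(0.00812 + 0.0121 + 0.0520) = 0.269
Q = 4.35e+05, so δQ = 0.269 × 4.35e+05 = 1.17e+05.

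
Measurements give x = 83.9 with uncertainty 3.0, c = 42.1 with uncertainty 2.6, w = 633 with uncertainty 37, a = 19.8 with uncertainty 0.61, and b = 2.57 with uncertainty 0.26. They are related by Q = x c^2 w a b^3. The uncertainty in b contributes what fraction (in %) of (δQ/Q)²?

81.5%

(δQ/Q)² = (1·δx/x)² + (2·δc/c)² + (1·δw/w)² + (1·δa/a)² + (3·δb/b)²
  x term: (1×0.0358)² = 0.00128
  c term: (2×0.0618)² = 0.0153
  w term: (1×0.0585)² = 0.00342
  a term: (1×0.0308)² = 0.000949
  b term: (3×0.101)² = 0.0921
Total = 0.113. Share from b = 0.0921/0.113 = 0.815.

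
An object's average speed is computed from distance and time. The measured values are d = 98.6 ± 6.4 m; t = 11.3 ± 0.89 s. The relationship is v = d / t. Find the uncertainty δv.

0.891 m/s

For a monomial v ∝ d, t^-1, fractional errors add in quadrature:
  (1·δd/d)² = (1×0.0649)² = 0.00421;  (-1·δt/t)² = (-1×0.0788)² = 0.00620
δv/v = √(0.0104) = 0.102
v = 8.73 m/s, so δv = 0.102 × 8.73 = 0.891 m/s.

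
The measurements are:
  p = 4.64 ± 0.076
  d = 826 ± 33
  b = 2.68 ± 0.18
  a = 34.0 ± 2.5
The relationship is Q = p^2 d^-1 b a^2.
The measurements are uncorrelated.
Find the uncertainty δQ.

13.7

Relative error in a monomial: (δQ/Q)² = Σ (nᵢ · δxᵢ/xᵢ)².
  (2·δp/p)² = (2×0.0164)² = 0.00107;  (-1·δd/d)² = (-1×0.0400)² = 0.00160;  (1·δb/b)² = (1×0.0672)² = 0.00451;  (2·δa/a)² = (2×0.0735)² = 0.0216
δQ/Q = √(0.0288) = 0.170
Q = 80.8, so δQ = 0.170 × 80.8 = 13.7.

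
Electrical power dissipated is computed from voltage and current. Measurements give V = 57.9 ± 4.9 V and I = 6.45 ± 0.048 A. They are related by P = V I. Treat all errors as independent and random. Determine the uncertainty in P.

P is a product of powers, so relative uncertainties combine in quadrature:
  (1·δV/V)² = (1×0.0846)² = 0.00716;  (1·δI/I)² = (1×0.00744)² = 5.54e-05
δP/P = √(0.00722) = 0.0850
P = 373 W, so δP = 0.0850 × 373 = 31.7 W.

31.7 W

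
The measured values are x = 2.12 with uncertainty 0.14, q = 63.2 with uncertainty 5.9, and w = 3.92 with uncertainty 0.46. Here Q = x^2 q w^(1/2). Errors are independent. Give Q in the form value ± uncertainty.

562 ± 96.8

Relative error in a monomial: (δQ/Q)² = Σ (nᵢ · δxᵢ/xᵢ)².
  (2·δx/x)² = (2×0.0660)² = 0.0174;  (1·δq/q)² = (1×0.0934)² = 0.00872;  (½·δw/w)² = (0.5×0.117)² = 0.00344
δQ/Q = √(0.0296) = 0.172
Q = 562, so δQ = 0.172 × 562 = 96.8.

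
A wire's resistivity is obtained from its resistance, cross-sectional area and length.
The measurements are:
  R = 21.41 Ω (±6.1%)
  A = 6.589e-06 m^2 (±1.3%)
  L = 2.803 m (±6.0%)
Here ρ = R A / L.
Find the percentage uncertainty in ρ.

Relative error in a monomial: (δρ/ρ)² = Σ (nᵢ · δxᵢ/xᵢ)².
  (1·δR/R)² = (1×0.0610)² = 0.00372;  (1·δA/A)² = (1×0.0130)² = 0.000169;  (-1·δL/L)² = (-1×0.0600)² = 0.00360
δρ/ρ = √(0.00749) = 0.0865

8.65%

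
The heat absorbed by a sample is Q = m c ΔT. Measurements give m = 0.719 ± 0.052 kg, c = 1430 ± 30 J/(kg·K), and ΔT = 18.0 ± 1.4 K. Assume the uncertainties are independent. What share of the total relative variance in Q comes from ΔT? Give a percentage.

51.6%

(δQ/Q)² = (1·δm/m)² + (1·δc/c)² + (1·δΔT/ΔT)²
  m term: (1×0.0723)² = 0.00523
  c term: (1×0.0210)² = 0.000440
  ΔT term: (1×0.0778)² = 0.00605
Total = 0.0117. Share from ΔT = 0.00605/0.0117 = 0.516.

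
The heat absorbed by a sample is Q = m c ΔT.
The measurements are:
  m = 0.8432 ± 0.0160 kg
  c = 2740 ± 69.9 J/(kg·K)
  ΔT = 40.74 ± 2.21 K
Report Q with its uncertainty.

Relative error in a monomial: (δQ/Q)² = Σ (nᵢ · δxᵢ/xᵢ)².
  (1·δm/m)² = (1×0.0190)² = 0.000360;  (1·δc/c)² = (1×0.0255)² = 0.000651;  (1·δΔT/ΔT)² = (1×0.0542)² = 0.00294
δQ/Q = √(0.00395) = 0.0629
Q = 94120 J, so δQ = 0.0629 × 94120 = 5920 J.

94120 ± 5920 J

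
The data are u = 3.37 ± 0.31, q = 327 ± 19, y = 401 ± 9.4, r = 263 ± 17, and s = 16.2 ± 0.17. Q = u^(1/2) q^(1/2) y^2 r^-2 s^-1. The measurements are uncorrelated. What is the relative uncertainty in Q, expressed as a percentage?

For a monomial Q ∝ u^(1/2), q^(1/2), y^2, r^-2, s^-1, fractional errors add in quadrature:
  (½·δu/u)² = (0.5×0.0920)² = 0.00212;  (½·δq/q)² = (0.5×0.0581)² = 0.000844;  (2·δy/y)² = (2×0.0234)² = 0.00220;  (-2·δr/r)² = (-2×0.0646)² = 0.0167;  (-1·δs/s)² = (-1×0.0105)² = 0.000110
δQ/Q = √(0.0220) = 0.148

14.8%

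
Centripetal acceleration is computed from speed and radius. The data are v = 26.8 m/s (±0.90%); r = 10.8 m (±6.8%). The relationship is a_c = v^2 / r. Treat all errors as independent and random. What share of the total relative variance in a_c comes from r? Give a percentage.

93.5%

(δa_c/a_c)² = (2·δv/v)² + (-1·δr/r)²
  v term: (2×0.00900)² = 0.000324
  r term: (-1×0.0680)² = 0.00462
Total = 0.00495. Share from r = 0.00462/0.00495 = 0.935.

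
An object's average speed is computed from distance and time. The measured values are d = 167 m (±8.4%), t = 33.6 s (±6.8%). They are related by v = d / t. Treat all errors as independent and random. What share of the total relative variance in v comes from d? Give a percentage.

60.4%

(δv/v)² = (1·δd/d)² + (-1·δt/t)²
  d term: (1×0.0840)² = 0.00706
  t term: (-1×0.0680)² = 0.00462
Total = 0.0117. Share from d = 0.00706/0.0117 = 0.604.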